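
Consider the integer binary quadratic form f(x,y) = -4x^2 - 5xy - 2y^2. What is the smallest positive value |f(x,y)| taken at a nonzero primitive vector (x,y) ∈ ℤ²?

translate: b→-3 (≡5 mod 8), so (4,5,2)→(4,-3,1)
flip: (4,-3,1)→(1,3,4)
translate: b→1 (≡3 mod 2), so (1,3,4)→(1,1,2)
reduced (well bottom): (1,1,2) with a≤c, −a<b≤a
well minimum |f| = |-1| = 1 (negative-definite)

1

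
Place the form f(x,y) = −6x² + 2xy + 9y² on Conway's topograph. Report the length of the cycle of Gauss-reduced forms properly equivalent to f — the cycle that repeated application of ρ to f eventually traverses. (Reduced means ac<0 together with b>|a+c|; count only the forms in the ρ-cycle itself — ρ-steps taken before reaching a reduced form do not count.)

D = 220, ⌊√D⌋ = 14
descent: ρ → (9,-2,-6)
descent: ρ → (-6,14,1)  [lands on river]
river: ρ → (1,14,-6)
river: ρ → (-6,10,5)
river: ρ → (5,10,-6)
ρ-cycle length = 4 (tail of 2 descent steps not counted)

4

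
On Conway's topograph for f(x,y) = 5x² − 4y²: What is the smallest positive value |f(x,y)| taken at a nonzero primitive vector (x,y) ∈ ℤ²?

descent: ρ → (-4,8,1)  [lands on river]
river: ρ → (1,8,-4)
closes: descent 1, river 2
min |a| on river = 1

1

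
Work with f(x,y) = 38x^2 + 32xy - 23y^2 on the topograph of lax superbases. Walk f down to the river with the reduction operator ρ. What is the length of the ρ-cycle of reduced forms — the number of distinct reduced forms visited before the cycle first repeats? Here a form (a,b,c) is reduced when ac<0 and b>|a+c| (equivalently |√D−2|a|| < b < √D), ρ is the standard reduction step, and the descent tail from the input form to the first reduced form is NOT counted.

D = 4520, ⌊√D⌋ = 67
river: ρ → (-23,60,10)
river: ρ → (10,60,-23)
river: ρ → (-23,32,38)
river: ρ → (38,44,-17)
river: ρ → (-17,58,17)
river: ρ → (17,44,-38)
river: ρ → (-38,32,23)
river: ρ → (23,60,-10)
river: ρ → (-10,60,23)
river: ρ → (23,32,-38)
river: ρ → (-38,44,17)
river: ρ → (17,58,-17)
river: ρ → (-17,44,38)
river: ρ → (38,32,-23)
ρ-cycle length = 14 (tail of 0 descent steps not counted)

14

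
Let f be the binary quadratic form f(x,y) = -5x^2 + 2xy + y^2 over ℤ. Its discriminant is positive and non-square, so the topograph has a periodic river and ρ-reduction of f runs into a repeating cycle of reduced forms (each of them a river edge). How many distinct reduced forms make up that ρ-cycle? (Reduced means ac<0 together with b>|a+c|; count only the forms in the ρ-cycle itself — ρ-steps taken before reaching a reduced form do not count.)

D = 24, ⌊√D⌋ = 4
descent: ρ → (1,4,-2)  [lands on river]
river: ρ → (-2,4,1)
ρ-cycle length = 2 (tail of 1 descent step not counted)

2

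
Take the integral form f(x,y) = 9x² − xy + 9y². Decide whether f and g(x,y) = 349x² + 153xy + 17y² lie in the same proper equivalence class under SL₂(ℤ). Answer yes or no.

D₁ = -323, D₂ = -323
f: flip: (9,-1,9)→(9,1,9)
f: reduced (well bottom): (9,1,9) with a≤c, −a<b≤a
g: flip: (349,153,17)→(17,-153,349)
g: translate: b→17 (≡-153 mod 34), so (17,-153,349)→(17,17,9)
g: flip: (17,17,9)→(9,-17,17)
g: translate: b→1 (≡-17 mod 18), so (9,-17,17)→(9,1,9)
g: reduced (well bottom): (9,1,9) with a≤c, −a<b≤a
reduced forms (9, 1, 9) vs (9, 1, 9) ⇒ equivalent

yes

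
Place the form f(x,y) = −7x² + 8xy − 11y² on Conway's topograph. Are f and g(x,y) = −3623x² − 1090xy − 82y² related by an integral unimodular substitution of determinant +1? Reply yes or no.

D₁ = -244, D₂ = -244
f is negative-definite; reduce −f:
−f: translate: b→6 (≡-8 mod 14), so (7,-8,11)→(7,6,10)
−f: reduced (well bottom): (7,6,10) with a≤c, −a<b≤a
flip sign back: reduced form of f is (-7,-6,-10)
g is negative-definite; reduce −g:
−g: flip: (3623,1090,82)→(82,-1090,3623)
−g: translate: b→58 (≡-1090 mod 164), so (82,-1090,3623)→(82,58,11)
−g: flip: (82,58,11)→(11,-58,82)
−g: translate: b→8 (≡-58 mod 22), so (11,-58,82)→(11,8,7)
−g: flip: (11,8,7)→(7,-8,11)
−g: translate: b→6 (≡-8 mod 14), so (7,-8,11)→(7,6,10)
−g: reduced (well bottom): (7,6,10) with a≤c, −a<b≤a
flip sign back: reduced form of g is (-7,-6,-10)
reduced forms (-7, -6, -10) vs (-7, -6, -10) ⇒ equivalent

yes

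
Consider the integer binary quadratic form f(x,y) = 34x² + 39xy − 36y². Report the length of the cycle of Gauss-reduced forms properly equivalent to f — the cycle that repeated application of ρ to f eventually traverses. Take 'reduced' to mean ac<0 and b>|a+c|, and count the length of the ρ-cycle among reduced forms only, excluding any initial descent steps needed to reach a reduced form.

D = 6417, ⌊√D⌋ = 80
river: ρ → (-36,33,37)
river: ρ → (37,41,-32)
river: ρ → (-32,23,46)
river: ρ → (46,69,-9)
river: ρ → (-9,75,22)
river: ρ → (22,57,-36)
river: ρ → (-36,15,43)
river: ρ → (43,71,-8)
river: ρ → (-8,73,34)
river: ρ → (34,63,-18)
river: ρ → (-18,45,61)
river: ρ → (61,77,-2)
river: ρ → (-2,79,22)
river: ρ → (22,53,-41)
river: ρ → (-41,29,34)
river: ρ → (34,39,-36)
ρ-cycle length = 16 (tail of 0 descent steps not counted)

16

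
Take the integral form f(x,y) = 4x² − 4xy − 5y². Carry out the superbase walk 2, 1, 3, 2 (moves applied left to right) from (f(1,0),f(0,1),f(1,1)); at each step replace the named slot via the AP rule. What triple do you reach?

start (4,-5,-5) = (f(1,0),f(0,1),f(1,1))
replace slot 2: 2·(4+(-5)) − (-5) = 3 → (4,3,-5)
replace slot 1: 2·(3+(-5)) − 4 = -8 → (-8,3,-5)
replace slot 3: 2·((-8)+3) − (-5) = -5 → (-8,3,-5)
replace slot 2: 2·((-8)+(-5)) − 3 = -29 → (-8,-29,-5)

-8,-29,-5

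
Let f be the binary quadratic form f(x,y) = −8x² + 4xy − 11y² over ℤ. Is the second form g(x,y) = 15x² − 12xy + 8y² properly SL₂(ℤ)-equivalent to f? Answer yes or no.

D₁ = -336, D₂ = -336
f is negative-definite; reduce −f:
−f: reduced (well bottom): (8,-4,11) with a≤c, −a<b≤a
flip sign back: reduced form of f is (-8,4,-11)
g: flip: (15,-12,8)→(8,12,15)
g: translate: b→-4 (≡12 mod 16), so (8,12,15)→(8,-4,11)
g: reduced (well bottom): (8,-4,11) with a≤c, −a<b≤a
reduced forms (-8, 4, -11) vs (8, -4, 11) ⇒ inequivalent

no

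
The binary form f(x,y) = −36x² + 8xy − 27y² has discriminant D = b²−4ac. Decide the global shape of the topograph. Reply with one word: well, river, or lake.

D = b²−4ac = 8² − 4·(-36)·(-27) = -3824
D < 0 ⇒ definite ⇒ every region one sign ⇒ single well

well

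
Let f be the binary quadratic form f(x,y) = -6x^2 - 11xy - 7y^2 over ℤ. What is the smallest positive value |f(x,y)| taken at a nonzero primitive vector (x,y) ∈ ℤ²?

translate: b→-1 (≡11 mod 12), so (6,11,7)→(6,-1,2)
flip: (6,-1,2)→(2,1,6)
reduced (well bottom): (2,1,6) with a≤c, −a<b≤a
well minimum |f| = |-2| = 2 (negative-definite)

2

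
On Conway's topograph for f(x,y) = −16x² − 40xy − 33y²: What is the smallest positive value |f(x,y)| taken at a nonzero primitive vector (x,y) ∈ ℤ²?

translate: b→8 (≡40 mod 32), so (16,40,33)→(16,8,9)
flip: (16,8,9)→(9,-8,16)
reduced (well bottom): (9,-8,16) with a≤c, −a<b≤a
well minimum |f| = |-9| = 9 (negative-definite)

9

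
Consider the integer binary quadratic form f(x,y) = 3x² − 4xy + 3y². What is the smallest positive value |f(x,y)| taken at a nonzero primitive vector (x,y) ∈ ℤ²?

translate: b→2 (≡-4 mod 6), so (3,-4,3)→(3,2,2)
flip: (3,2,2)→(2,-2,3)
translate: b→2 (≡-2 mod 4), so (2,-2,3)→(2,2,3)
reduced (well bottom): (2,2,3) with a≤c, −a<b≤a
well minimum = a = 2

2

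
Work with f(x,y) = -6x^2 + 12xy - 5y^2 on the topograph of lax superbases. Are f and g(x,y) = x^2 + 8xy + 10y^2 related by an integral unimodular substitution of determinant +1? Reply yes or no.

D₁ = 24, D₂ = 24
river cycle of f (length 2): (1, 4, -2), (-2, 4, 1)
river cycle of g (length 2): (1, 4, -2), (-2, 4, 1)
cycles coincide ⇒ equivalent

yes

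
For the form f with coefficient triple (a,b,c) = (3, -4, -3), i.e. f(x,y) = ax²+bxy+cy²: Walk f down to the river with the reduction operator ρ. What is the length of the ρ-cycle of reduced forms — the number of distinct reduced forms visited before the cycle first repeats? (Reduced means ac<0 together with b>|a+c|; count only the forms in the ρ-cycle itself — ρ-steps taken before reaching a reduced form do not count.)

D = 52, ⌊√D⌋ = 7
descent: ρ → (-3,4,3)  [lands on river]
river: ρ → (3,2,-4)
river: ρ → (-4,6,1)
river: ρ → (1,6,-4)
river: ρ → (-4,2,3)
river: ρ → (3,4,-3)
river: ρ → (-3,2,4)
river: ρ → (4,6,-1)
river: ρ → (-1,6,4)
river: ρ → (4,2,-3)
ρ-cycle length = 10 (tail of 1 descent step not counted)

10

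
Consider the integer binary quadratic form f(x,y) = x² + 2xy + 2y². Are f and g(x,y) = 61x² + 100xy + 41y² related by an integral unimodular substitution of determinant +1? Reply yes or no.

D₁ = -4, D₂ = -4
f: translate: b→0 (≡2 mod 2), so (1,2,2)→(1,0,1)
f: reduced (well bottom): (1,0,1) with a≤c, −a<b≤a
g: translate: b→-22 (≡100 mod 122), so (61,100,41)→(61,-22,2)
g: flip: (61,-22,2)→(2,22,61)
g: translate: b→2 (≡22 mod 4), so (2,22,61)→(2,2,1)
g: flip: (2,2,1)→(1,-2,2)
g: translate: b→0 (≡-2 mod 2), so (1,-2,2)→(1,0,1)
g: reduced (well bottom): (1,0,1) with a≤c, −a<b≤a
reduced forms (1, 0, 1) vs (1, 0, 1) ⇒ equivalent

yes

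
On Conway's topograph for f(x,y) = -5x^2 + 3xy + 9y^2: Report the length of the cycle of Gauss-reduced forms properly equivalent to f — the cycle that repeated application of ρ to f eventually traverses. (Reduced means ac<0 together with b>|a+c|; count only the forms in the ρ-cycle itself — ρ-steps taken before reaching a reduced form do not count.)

D = 189, ⌊√D⌋ = 13
descent: ρ → (9,-3,-5)
descent: ρ → (-5,13,1)  [lands on river]
river: ρ → (1,13,-5)
river: ρ → (-5,7,7)
river: ρ → (7,7,-5)
ρ-cycle length = 4 (tail of 2 descent steps not counted)

4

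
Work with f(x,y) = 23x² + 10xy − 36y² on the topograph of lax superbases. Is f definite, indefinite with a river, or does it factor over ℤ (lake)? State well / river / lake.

D = b²−4ac = 10² − 4·23·(-36) = 3412
D > 0 non-square ⇒ indefinite ⇒ periodic river

river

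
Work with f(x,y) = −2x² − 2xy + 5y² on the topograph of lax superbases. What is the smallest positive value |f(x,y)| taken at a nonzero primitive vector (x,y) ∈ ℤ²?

descent: ρ → (5,2,-2)
descent: ρ → (-2,6,1)  [lands on river]
river: ρ → (1,6,-2)
closes: descent 2, river 2
min |a| on river = 1

1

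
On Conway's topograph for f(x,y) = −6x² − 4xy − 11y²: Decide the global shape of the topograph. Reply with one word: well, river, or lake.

D = b²−4ac = (-4)² − 4·(-6)·(-11) = -248
D < 0 ⇒ definite ⇒ every region one sign ⇒ single well

well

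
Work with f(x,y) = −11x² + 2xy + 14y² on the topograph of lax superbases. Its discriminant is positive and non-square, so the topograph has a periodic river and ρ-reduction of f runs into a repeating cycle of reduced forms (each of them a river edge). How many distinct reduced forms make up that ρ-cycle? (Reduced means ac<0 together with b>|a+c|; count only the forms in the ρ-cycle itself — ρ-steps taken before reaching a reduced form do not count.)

D = 620, ⌊√D⌋ = 24
descent: ρ → (14,-2,-11)
descent: ρ → (-11,24,1)  [lands on river]
river: ρ → (1,24,-11)
river: ρ → (-11,20,5)
river: ρ → (5,20,-11)
ρ-cycle length = 4 (tail of 2 descent steps not counted)

4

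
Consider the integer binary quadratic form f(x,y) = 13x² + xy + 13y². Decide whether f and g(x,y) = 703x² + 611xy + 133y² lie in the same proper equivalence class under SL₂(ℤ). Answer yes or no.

D₁ = -675, D₂ = -675
f: reduced (well bottom): (13,1,13) with a≤c, −a<b≤a
g: flip: (703,611,133)→(133,-611,703)
g: translate: b→-79 (≡-611 mod 266), so (133,-611,703)→(133,-79,13)
g: flip: (133,-79,13)→(13,79,133)
g: translate: b→1 (≡79 mod 26), so (13,79,133)→(13,1,13)
g: reduced (well bottom): (13,1,13) with a≤c, −a<b≤a
reduced forms (13, 1, 13) vs (13, 1, 13) ⇒ equivalent

yes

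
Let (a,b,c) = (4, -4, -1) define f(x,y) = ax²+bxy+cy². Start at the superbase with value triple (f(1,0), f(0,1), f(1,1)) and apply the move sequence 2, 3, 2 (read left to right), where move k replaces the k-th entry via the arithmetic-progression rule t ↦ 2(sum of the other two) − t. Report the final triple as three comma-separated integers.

start (4,-1,-1) = (f(1,0),f(0,1),f(1,1))
replace slot 2: 2·(4+(-1)) − (-1) = 7 → (4,7,-1)
replace slot 3: 2·(4+7) − (-1) = 23 → (4,7,23)
replace slot 2: 2·(4+23) − 7 = 47 → (4,47,23)

4,47,23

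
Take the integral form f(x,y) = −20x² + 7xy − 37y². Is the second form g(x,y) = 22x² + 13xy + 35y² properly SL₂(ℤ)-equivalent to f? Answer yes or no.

D₁ = -2911, D₂ = -2911
f is negative-definite; reduce −f:
−f: reduced (well bottom): (20,-7,37) with a≤c, −a<b≤a
flip sign back: reduced form of f is (-20,7,-37)
g: reduced (well bottom): (22,13,35) with a≤c, −a<b≤a
reduced forms (-20, 7, -37) vs (22, 13, 35) ⇒ inequivalent

no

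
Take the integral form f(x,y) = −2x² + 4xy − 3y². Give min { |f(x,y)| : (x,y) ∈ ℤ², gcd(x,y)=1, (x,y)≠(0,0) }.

translate: b→0 (≡-4 mod 4), so (2,-4,3)→(2,0,1)
flip: (2,0,1)→(1,0,2)
reduced (well bottom): (1,0,2) with a≤c, −a<b≤a
well minimum |f| = |-1| = 1 (negative-definite)

1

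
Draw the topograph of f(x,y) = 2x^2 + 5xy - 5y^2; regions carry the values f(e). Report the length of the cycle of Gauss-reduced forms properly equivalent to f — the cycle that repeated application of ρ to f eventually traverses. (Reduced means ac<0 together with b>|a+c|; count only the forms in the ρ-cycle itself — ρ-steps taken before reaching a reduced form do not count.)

D = 65, ⌊√D⌋ = 8
river: ρ → (-5,5,2)
river: ρ → (2,7,-2)
river: ρ → (-2,5,5)
river: ρ → (5,5,-2)
river: ρ → (-2,7,2)
river: ρ → (2,5,-5)
ρ-cycle length = 6 (tail of 0 descent steps not counted)

6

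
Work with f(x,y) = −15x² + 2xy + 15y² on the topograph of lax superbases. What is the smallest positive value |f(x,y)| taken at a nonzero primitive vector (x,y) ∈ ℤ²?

river: ρ → (15,28,-2)
river: ρ → (-2,28,15)
river: ρ → (15,2,-15)
river: ρ → (-15,28,2)
river: ρ → (2,28,-15)
river: ρ → (-15,2,15)
closes: descent 0, river 6
min |a| on river = 2

2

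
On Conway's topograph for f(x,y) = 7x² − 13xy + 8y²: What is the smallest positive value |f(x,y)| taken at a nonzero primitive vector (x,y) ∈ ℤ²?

translate: b→1 (≡-13 mod 14), so (7,-13,8)→(7,1,2)
flip: (7,1,2)→(2,-1,7)
reduced (well bottom): (2,-1,7) with a≤c, −a<b≤a
well minimum = a = 2

2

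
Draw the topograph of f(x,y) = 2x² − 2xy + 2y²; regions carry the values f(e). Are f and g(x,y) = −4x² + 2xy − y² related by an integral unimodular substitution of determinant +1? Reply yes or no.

D₁ = -12, D₂ = -12
f: translate: b→2 (≡-2 mod 4), so (2,-2,2)→(2,2,2)
f: reduced (well bottom): (2,2,2) with a≤c, −a<b≤a
g is negative-definite; reduce −g:
−g: flip: (4,-2,1)→(1,2,4)
−g: translate: b→0 (≡2 mod 2), so (1,2,4)→(1,0,3)
−g: reduced (well bottom): (1,0,3) with a≤c, −a<b≤a
flip sign back: reduced form of g is (-1,0,-3)
reduced forms (2, 2, 2) vs (-1, 0, -3) ⇒ inequivalent

no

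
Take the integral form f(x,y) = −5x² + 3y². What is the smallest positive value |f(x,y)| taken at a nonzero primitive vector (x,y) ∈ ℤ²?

descent: ρ → (3,6,-2)  [lands on river]
river: ρ → (-2,6,3)
closes: descent 1, river 2
min |a| on river = 2

2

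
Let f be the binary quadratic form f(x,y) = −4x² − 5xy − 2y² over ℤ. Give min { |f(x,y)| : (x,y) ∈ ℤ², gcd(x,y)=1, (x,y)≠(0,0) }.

translate: b→-3 (≡5 mod 8), so (4,5,2)→(4,-3,1)
flip: (4,-3,1)→(1,3,4)
translate: b→1 (≡3 mod 2), so (1,3,4)→(1,1,2)
reduced (well bottom): (1,1,2) with a≤c, −a<b≤a
well minimum |f| = |-1| = 1 (negative-definite)

1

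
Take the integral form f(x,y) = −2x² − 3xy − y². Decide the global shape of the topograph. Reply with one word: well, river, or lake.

D = b²−4ac = (-3)² − 4·(-2)·(-1) = 1
D = 1² is a perfect square ⇒ form factors over ℤ ⇒ lakes

lake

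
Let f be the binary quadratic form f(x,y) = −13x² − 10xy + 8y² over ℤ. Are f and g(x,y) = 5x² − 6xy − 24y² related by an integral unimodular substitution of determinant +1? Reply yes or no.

D₁ = 516, D₂ = 516
river cycle of f (length 10): (8, 10, -13), (-13, 16, 5), (5, 14, -16), (-16, 18, 3), (3, 18, -16), (-16, 14, 5), (5, 16, -13), (-13, 10, 8), (8, 22, -1), (-1, 22, 8)
river cycle of g (length 10): (5, 14, -16), (-16, 18, 3), (3, 18, -16), (-16, 14, 5), (5, 16, -13), (-13, 10, 8), (8, 22, -1), (-1, 22, 8), (8, 10, -13), (-13, 16, 5)
cycles coincide ⇒ equivalent

yes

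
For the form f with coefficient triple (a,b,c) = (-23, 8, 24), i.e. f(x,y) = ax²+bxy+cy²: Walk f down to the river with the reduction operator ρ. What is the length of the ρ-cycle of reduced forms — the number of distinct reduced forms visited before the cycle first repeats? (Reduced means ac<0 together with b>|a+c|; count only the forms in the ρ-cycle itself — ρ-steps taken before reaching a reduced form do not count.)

D = 2272, ⌊√D⌋ = 47
river: ρ → (24,40,-7)
river: ρ → (-7,44,12)
river: ρ → (12,28,-31)
river: ρ → (-31,34,9)
river: ρ → (9,38,-23)
river: ρ → (-23,8,24)
ρ-cycle length = 6 (tail of 0 descent steps not counted)

6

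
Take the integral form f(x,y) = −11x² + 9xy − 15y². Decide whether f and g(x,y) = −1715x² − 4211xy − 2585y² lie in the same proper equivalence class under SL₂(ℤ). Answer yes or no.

D₁ = -579, D₂ = -579
f is negative-definite; reduce −f:
−f: reduced (well bottom): (11,-9,15) with a≤c, −a<b≤a
flip sign back: reduced form of f is (-11,9,-15)
g is negative-definite; reduce −g:
−g: translate: b→781 (≡4211 mod 3430), so (1715,4211,2585)→(1715,781,89)
−g: flip: (1715,781,89)→(89,-781,1715)
−g: translate: b→-69 (≡-781 mod 178), so (89,-781,1715)→(89,-69,15)
−g: flip: (89,-69,15)→(15,69,89)
−g: translate: b→9 (≡69 mod 30), so (15,69,89)→(15,9,11)
−g: flip: (15,9,11)→(11,-9,15)
−g: reduced (well bottom): (11,-9,15) with a≤c, −a<b≤a
flip sign back: reduced form of g is (-11,9,-15)
reduced forms (-11, 9, -15) vs (-11, 9, -15) ⇒ equivalent

yes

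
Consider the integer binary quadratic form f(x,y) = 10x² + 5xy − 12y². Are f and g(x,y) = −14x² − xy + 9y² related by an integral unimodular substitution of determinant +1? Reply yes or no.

D₁ = 505, D₂ = 505
river cycle of f (length 8): (-12, 19, 3), (3, 17, -18), (-18, 19, 2), (2, 21, -8), (-8, 11, 12), (12, 13, -7), (-7, 15, 10), (10, 5, -12)
river cycle of g (length 6): (9, 19, -4), (-4, 21, 4), (4, 19, -9), (-9, 17, 6), (6, 19, -6), (-6, 17, 9)
cycles differ ⇒ inequivalent

no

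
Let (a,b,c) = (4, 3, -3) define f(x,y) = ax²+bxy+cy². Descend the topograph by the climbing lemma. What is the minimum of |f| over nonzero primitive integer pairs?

river: ρ → (-3,3,4)
river: ρ → (4,5,-2)
river: ρ → (-2,7,1)
river: ρ → (1,7,-2)
river: ρ → (-2,5,4)
river: ρ → (4,3,-3)
closes: descent 0, river 6
min |a| on river = 1

1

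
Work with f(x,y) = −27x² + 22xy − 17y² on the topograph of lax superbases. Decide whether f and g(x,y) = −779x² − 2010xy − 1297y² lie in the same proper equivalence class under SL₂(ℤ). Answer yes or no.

D₁ = -1352, D₂ = -1352
f is negative-definite; reduce −f:
−f: flip: (27,-22,17)→(17,22,27)
−f: translate: b→-12 (≡22 mod 34), so (17,22,27)→(17,-12,22)
−f: reduced (well bottom): (17,-12,22) with a≤c, −a<b≤a
flip sign back: reduced form of f is (-17,12,-22)
g is negative-definite; reduce −g:
−g: translate: b→452 (≡2010 mod 1558), so (779,2010,1297)→(779,452,66)
−g: flip: (779,452,66)→(66,-452,779)
−g: translate: b→-56 (≡-452 mod 132), so (66,-452,779)→(66,-56,17)
−g: flip: (66,-56,17)→(17,56,66)
−g: translate: b→-12 (≡56 mod 34), so (17,56,66)→(17,-12,22)
−g: reduced (well bottom): (17,-12,22) with a≤c, −a<b≤a
flip sign back: reduced form of g is (-17,12,-22)
reduced forms (-17, 12, -22) vs (-17, 12, -22) ⇒ equivalent

yes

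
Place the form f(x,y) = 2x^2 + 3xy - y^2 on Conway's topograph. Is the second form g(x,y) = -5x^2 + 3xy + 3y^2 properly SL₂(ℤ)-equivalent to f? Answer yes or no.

D₁ = 17, D₂ = 69
discriminants differ ⇒ not SL₂(ℤ)-equivalent

no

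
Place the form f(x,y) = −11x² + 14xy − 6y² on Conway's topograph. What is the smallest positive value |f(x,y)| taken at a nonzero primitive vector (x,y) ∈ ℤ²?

translate: b→8 (≡-14 mod 22), so (11,-14,6)→(11,8,3)
flip: (11,8,3)→(3,-8,11)
translate: b→-2 (≡-8 mod 6), so (3,-8,11)→(3,-2,6)
reduced (well bottom): (3,-2,6) with a≤c, −a<b≤a
well minimum |f| = |-3| = 3 (negative-definite)

3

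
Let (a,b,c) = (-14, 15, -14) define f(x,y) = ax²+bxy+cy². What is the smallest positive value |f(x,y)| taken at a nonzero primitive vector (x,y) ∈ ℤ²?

translate: b→13 (≡-15 mod 28), so (14,-15,14)→(14,13,13)
flip: (14,13,13)→(13,-13,14)
translate: b→13 (≡-13 mod 26), so (13,-13,14)→(13,13,14)
reduced (well bottom): (13,13,14) with a≤c, −a<b≤a
well minimum |f| = |-13| = 13 (negative-definite)

13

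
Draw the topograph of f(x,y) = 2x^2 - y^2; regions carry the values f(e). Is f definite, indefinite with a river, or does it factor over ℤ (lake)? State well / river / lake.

D = b²−4ac = 0² − 4·2·(-1) = 8
D > 0 non-square ⇒ indefinite ⇒ periodic river

river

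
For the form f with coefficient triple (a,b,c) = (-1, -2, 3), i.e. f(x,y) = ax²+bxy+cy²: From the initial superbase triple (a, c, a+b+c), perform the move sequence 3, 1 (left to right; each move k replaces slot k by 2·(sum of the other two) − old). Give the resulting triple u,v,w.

start (-1,3,0) = (f(1,0),f(0,1),f(1,1))
replace slot 3: 2·((-1)+3) − 0 = 4 → (-1,3,4)
replace slot 1: 2·(3+4) − (-1) = 15 → (15,3,4)

15,3,4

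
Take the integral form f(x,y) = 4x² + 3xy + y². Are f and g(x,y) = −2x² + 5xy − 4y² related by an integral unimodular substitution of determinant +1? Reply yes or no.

D₁ = -7, D₂ = -7
f: flip: (4,3,1)→(1,-3,4)
f: translate: b→1 (≡-3 mod 2), so (1,-3,4)→(1,1,2)
f: reduced (well bottom): (1,1,2) with a≤c, −a<b≤a
g is negative-definite; reduce −g:
−g: translate: b→-1 (≡-5 mod 4), so (2,-5,4)→(2,-1,1)
−g: flip: (2,-1,1)→(1,1,2)
−g: reduced (well bottom): (1,1,2) with a≤c, −a<b≤a
flip sign back: reduced form of g is (-1,-1,-2)
reduced forms (1, 1, 2) vs (-1, -1, -2) ⇒ inequivalent

no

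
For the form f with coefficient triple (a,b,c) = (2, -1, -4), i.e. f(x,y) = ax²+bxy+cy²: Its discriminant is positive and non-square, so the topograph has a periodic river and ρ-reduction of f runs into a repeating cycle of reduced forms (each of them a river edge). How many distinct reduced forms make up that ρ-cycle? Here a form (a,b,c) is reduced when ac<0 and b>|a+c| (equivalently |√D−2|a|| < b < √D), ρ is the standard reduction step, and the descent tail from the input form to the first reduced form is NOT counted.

D = 33, ⌊√D⌋ = 5
descent: ρ → (-4,1,2)
descent: ρ → (2,3,-3)  [lands on river]
river: ρ → (-3,3,2)
river: ρ → (2,5,-1)
river: ρ → (-1,5,2)
ρ-cycle length = 4 (tail of 2 descent steps not counted)

4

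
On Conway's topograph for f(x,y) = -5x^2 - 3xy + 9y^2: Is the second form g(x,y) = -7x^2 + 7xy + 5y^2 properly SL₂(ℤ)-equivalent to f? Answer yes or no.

D₁ = 189, D₂ = 189
river cycle of f (length 4): (-5, 7, 7), (7, 7, -5), (-5, 13, 1), (1, 13, -5)
river cycle of g (length 4): (5, 13, -1), (-1, 13, 5), (5, 7, -7), (-7, 7, 5)
cycles differ ⇒ inequivalent

no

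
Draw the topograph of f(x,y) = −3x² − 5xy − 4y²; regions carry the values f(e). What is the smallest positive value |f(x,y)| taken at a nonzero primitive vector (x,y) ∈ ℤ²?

translate: b→-1 (≡5 mod 6), so (3,5,4)→(3,-1,2)
flip: (3,-1,2)→(2,1,3)
reduced (well bottom): (2,1,3) with a≤c, −a<b≤a
well minimum |f| = |-2| = 2 (negative-definite)

2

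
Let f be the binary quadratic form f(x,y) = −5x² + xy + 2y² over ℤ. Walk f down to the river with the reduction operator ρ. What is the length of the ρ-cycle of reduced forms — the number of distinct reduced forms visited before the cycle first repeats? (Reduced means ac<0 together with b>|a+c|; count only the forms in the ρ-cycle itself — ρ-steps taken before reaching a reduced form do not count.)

D = 41, ⌊√D⌋ = 6
descent: ρ → (2,3,-4)  [lands on river]
river: ρ → (-4,5,1)
river: ρ → (1,5,-4)
river: ρ → (-4,3,2)
river: ρ → (2,5,-2)
river: ρ → (-2,3,4)
river: ρ → (4,5,-1)
river: ρ → (-1,5,4)
river: ρ → (4,3,-2)
river: ρ → (-2,5,2)
ρ-cycle length = 10 (tail of 1 descent step not counted)

10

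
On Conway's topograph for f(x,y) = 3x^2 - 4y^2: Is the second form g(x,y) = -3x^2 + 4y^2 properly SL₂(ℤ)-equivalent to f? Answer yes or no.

D₁ = 48, D₂ = 48
river cycle of f (length 2): (3, 6, -1), (-1, 6, 3)
river cycle of g (length 2): (-3, 6, 1), (1, 6, -3)
cycles differ ⇒ inequivalent

no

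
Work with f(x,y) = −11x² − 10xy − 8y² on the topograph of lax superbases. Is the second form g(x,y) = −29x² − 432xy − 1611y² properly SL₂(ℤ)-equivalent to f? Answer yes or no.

D₁ = -252, D₂ = -252
f is negative-definite; reduce −f:
−f: flip: (11,10,8)→(8,-10,11)
−f: translate: b→6 (≡-10 mod 16), so (8,-10,11)→(8,6,9)
−f: reduced (well bottom): (8,6,9) with a≤c, −a<b≤a
flip sign back: reduced form of f is (-8,-6,-9)
g is negative-definite; reduce −g:
−g: translate: b→26 (≡432 mod 58), so (29,432,1611)→(29,26,8)
−g: flip: (29,26,8)→(8,-26,29)
−g: translate: b→6 (≡-26 mod 16), so (8,-26,29)→(8,6,9)
−g: reduced (well bottom): (8,6,9) with a≤c, −a<b≤a
flip sign back: reduced form of g is (-8,-6,-9)
reduced forms (-8, -6, -9) vs (-8, -6, -9) ⇒ equivalent

yes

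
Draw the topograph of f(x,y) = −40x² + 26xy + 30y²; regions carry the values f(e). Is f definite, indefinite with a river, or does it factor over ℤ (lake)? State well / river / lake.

D = b²−4ac = 26² − 4·(-40)·30 = 5476
D = 74² is a perfect square ⇒ form factors over ℤ ⇒ lakes

lake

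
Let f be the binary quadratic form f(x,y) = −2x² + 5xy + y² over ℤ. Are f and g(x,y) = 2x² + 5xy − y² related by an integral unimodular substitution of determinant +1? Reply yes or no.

D₁ = 33, D₂ = 33
river cycle of f (length 4): (1, 5, -2), (-2, 3, 3), (3, 3, -2), (-2, 5, 1)
river cycle of g (length 4): (-1, 5, 2), (2, 3, -3), (-3, 3, 2), (2, 5, -1)
cycles differ ⇒ inequivalent

no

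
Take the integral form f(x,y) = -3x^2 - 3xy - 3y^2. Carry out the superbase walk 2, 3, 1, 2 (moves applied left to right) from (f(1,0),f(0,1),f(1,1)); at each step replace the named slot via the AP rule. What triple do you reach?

start (-3,-3,-9) = (f(1,0),f(0,1),f(1,1))
replace slot 2: 2·((-3)+(-9)) − (-3) = -21 → (-3,-21,-9)
replace slot 3: 2·((-3)+(-21)) − (-9) = -39 → (-3,-21,-39)
replace slot 1: 2·((-21)+(-39)) − (-3) = -117 → (-117,-21,-39)
replace slot 2: 2·((-117)+(-39)) − (-21) = -291 → (-117,-291,-39)

-117,-291,-39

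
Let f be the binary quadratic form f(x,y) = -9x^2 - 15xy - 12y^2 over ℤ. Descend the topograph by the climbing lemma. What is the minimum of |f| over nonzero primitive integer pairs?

translate: b→-3 (≡15 mod 18), so (9,15,12)→(9,-3,6)
flip: (9,-3,6)→(6,3,9)
reduced (well bottom): (6,3,9) with a≤c, −a<b≤a
well minimum |f| = |-6| = 6 (negative-definite)

6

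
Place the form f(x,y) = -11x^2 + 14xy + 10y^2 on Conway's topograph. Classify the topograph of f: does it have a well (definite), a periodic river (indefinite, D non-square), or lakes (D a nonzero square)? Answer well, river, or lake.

D = b²−4ac = 14² − 4·(-11)·10 = 636
D > 0 non-square ⇒ indefinite ⇒ periodic river

river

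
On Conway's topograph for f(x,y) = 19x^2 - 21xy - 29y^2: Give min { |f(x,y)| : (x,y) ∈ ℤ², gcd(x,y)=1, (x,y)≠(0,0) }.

descent: ρ → (-29,21,19)  [lands on river]
river: ρ → (19,17,-31)
river: ρ → (-31,45,5)
river: ρ → (5,45,-31)
river: ρ → (-31,17,19)
river: ρ → (19,21,-29)
river: ρ → (-29,37,11)
river: ρ → (11,51,-1)
river: ρ → (-1,51,11)
river: ρ → (11,37,-29)
closes: descent 1, river 10
min |a| on river = 1

1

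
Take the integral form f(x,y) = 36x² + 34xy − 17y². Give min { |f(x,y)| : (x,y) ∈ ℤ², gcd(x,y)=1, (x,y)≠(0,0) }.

river: ρ → (-17,34,36)
river: ρ → (36,38,-15)
river: ρ → (-15,52,15)
river: ρ → (15,38,-36)
river: ρ → (-36,34,17)
river: ρ → (17,34,-36)
river: ρ → (-36,38,15)
river: ρ → (15,52,-15)
river: ρ → (-15,38,36)
river: ρ → (36,34,-17)
closes: descent 0, river 10
min |a| on river = 15

15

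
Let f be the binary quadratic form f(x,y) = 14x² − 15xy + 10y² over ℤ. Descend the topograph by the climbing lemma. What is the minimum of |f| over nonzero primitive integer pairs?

translate: b→13 (≡-15 mod 28), so (14,-15,10)→(14,13,9)
flip: (14,13,9)→(9,-13,14)
translate: b→5 (≡-13 mod 18), so (9,-13,14)→(9,5,10)
reduced (well bottom): (9,5,10) with a≤c, −a<b≤a
well minimum = a = 9

9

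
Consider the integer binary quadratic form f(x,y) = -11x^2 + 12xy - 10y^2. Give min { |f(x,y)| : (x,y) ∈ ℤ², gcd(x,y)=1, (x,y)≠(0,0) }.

translate: b→10 (≡-12 mod 22), so (11,-12,10)→(11,10,9)
flip: (11,10,9)→(9,-10,11)
translate: b→8 (≡-10 mod 18), so (9,-10,11)→(9,8,10)
reduced (well bottom): (9,8,10) with a≤c, −a<b≤a
well minimum |f| = |-9| = 9 (negative-definite)

9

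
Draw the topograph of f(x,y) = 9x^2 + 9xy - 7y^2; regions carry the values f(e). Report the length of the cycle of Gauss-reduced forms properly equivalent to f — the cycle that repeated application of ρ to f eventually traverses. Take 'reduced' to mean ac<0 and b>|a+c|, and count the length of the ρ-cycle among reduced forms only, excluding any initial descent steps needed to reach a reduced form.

D = 333, ⌊√D⌋ = 18
river: ρ → (-7,5,11)
river: ρ → (11,17,-1)
river: ρ → (-1,17,11)
river: ρ → (11,5,-7)
river: ρ → (-7,9,9)
river: ρ → (9,9,-7)
ρ-cycle length = 6 (tail of 0 descent steps not counted)

6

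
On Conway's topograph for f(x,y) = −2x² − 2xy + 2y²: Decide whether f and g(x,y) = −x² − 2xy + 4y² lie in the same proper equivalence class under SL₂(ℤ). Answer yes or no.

D₁ = 20, D₂ = 20
river cycle of f (length 2): (2, 2, -2), (-2, 2, 2)
river cycle of g (length 2): (-1, 4, 1), (1, 4, -1)
cycles differ ⇒ inequivalent

no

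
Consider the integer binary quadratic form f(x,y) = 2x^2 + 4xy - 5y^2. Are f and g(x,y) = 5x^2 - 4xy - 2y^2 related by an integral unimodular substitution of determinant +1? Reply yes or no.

D₁ = 56, D₂ = 56
river cycle of f (length 4): (-5, 6, 1), (1, 6, -5), (-5, 4, 2), (2, 4, -5)
river cycle of g (length 4): (-2, 4, 5), (5, 6, -1), (-1, 6, 5), (5, 4, -2)
cycles differ ⇒ inequivalent

no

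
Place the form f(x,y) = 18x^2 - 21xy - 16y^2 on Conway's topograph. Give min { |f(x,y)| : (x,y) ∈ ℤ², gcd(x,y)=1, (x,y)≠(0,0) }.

descent: ρ → (-16,21,18)  [lands on river]
river: ρ → (18,15,-19)
river: ρ → (-19,23,14)
river: ρ → (14,33,-9)
river: ρ → (-9,39,2)
river: ρ → (2,37,-28)
river: ρ → (-28,19,11)
river: ρ → (11,25,-22)
river: ρ → (-22,19,14)
river: ρ → (14,37,-4)
river: ρ → (-4,35,23)
river: ρ → (23,11,-16)
closes: descent 1, river 12
min |a| on river = 2

2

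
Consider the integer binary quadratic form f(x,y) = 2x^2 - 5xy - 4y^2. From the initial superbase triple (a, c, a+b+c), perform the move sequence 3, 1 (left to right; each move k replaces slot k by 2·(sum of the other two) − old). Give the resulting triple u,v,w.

start (2,-4,-7) = (f(1,0),f(0,1),f(1,1))
replace slot 3: 2·(2+(-4)) − (-7) = 3 → (2,-4,3)
replace slot 1: 2·((-4)+3) − 2 = -4 → (-4,-4,3)

-4,-4,3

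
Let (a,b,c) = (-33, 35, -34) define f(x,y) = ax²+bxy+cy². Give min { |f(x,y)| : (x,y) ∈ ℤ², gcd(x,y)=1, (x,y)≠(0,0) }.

translate: b→31 (≡-35 mod 66), so (33,-35,34)→(33,31,32)
flip: (33,31,32)→(32,-31,33)
reduced (well bottom): (32,-31,33) with a≤c, −a<b≤a
well minimum |f| = |-32| = 32 (negative-definite)

32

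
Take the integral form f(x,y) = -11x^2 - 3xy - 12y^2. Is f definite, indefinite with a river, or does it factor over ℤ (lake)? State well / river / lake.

D = b²−4ac = (-3)² − 4·(-11)·(-12) = -519
D < 0 ⇒ definite ⇒ every region one sign ⇒ single well

well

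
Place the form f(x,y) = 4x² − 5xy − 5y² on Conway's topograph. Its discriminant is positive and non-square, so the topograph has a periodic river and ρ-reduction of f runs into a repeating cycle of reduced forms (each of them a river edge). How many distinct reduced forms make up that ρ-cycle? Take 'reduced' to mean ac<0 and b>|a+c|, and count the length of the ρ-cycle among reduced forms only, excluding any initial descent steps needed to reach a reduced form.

D = 105, ⌊√D⌋ = 10
descent: ρ → (-5,5,4)  [lands on river]
river: ρ → (4,3,-6)
river: ρ → (-6,9,1)
river: ρ → (1,9,-6)
river: ρ → (-6,3,4)
river: ρ → (4,5,-5)
ρ-cycle length = 6 (tail of 1 descent step not counted)

6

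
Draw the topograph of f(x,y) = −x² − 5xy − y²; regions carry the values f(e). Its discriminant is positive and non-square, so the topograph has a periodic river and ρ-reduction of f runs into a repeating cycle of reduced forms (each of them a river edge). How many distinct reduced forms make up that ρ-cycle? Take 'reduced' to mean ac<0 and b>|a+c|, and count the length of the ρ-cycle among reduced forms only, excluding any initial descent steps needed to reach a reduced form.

D = 21, ⌊√D⌋ = 4
descent: ρ → (-1,3,3)  [lands on river]
river: ρ → (3,3,-1)
ρ-cycle length = 2 (tail of 1 descent step not counted)

2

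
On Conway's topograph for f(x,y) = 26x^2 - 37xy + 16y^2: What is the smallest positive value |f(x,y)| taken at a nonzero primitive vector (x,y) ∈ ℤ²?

translate: b→15 (≡-37 mod 52), so (26,-37,16)→(26,15,5)
flip: (26,15,5)→(5,-15,26)
translate: b→5 (≡-15 mod 10), so (5,-15,26)→(5,5,16)
reduced (well bottom): (5,5,16) with a≤c, −a<b≤a
well minimum = a = 5

5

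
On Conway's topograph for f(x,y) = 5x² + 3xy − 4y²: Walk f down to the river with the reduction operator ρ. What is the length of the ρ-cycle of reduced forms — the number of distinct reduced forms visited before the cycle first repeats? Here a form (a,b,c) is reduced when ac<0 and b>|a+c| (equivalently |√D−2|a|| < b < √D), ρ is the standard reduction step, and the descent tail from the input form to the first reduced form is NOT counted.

D = 89, ⌊√D⌋ = 9
river: ρ → (-4,5,4)
river: ρ → (4,3,-5)
river: ρ → (-5,7,2)
river: ρ → (2,9,-1)
river: ρ → (-1,9,2)
river: ρ → (2,7,-5)
river: ρ → (-5,3,4)
river: ρ → (4,5,-4)
river: ρ → (-4,3,5)
river: ρ → (5,7,-2)
river: ρ → (-2,9,1)
river: ρ → (1,9,-2)
river: ρ → (-2,7,5)
river: ρ → (5,3,-4)
ρ-cycle length = 14 (tail of 0 descent steps not counted)

14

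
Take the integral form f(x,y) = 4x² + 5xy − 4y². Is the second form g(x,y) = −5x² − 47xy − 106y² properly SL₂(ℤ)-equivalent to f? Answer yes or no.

D₁ = 89, D₂ = 89
river cycle of f (length 14): (-4, 3, 5), (5, 7, -2), (-2, 9, 1), (1, 9, -2), (-2, 7, 5), (5, 3, -4), (-4, 5, 4), (4, 3, -5), (-5, 7, 2), (2, 9, -1), … (4 more)
river cycle of g (length 14): (-5, 3, 4), (4, 5, -4), (-4, 3, 5), (5, 7, -2), (-2, 9, 1), (1, 9, -2), (-2, 7, 5), (5, 3, -4), (-4, 5, 4), (4, 3, -5), … (4 more)
cycles coincide ⇒ equivalent

yes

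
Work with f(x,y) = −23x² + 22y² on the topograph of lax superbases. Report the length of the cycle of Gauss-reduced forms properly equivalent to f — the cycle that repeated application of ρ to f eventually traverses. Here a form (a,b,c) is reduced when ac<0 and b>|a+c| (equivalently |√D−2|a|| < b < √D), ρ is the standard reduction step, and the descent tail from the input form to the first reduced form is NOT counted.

D = 2024, ⌊√D⌋ = 44
descent: ρ → (22,44,-1)  [lands on river]
river: ρ → (-1,44,22)
ρ-cycle length = 2 (tail of 1 descent step not counted)

2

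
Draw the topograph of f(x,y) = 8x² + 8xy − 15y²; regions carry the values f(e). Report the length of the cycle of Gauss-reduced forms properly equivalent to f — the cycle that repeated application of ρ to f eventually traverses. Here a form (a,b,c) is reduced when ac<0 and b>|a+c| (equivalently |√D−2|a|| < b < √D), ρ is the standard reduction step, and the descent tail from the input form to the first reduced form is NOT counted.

D = 544, ⌊√D⌋ = 23
river: ρ → (-15,22,1)
river: ρ → (1,22,-15)
river: ρ → (-15,8,8)
river: ρ → (8,8,-15)
ρ-cycle length = 4 (tail of 0 descent steps not counted)

4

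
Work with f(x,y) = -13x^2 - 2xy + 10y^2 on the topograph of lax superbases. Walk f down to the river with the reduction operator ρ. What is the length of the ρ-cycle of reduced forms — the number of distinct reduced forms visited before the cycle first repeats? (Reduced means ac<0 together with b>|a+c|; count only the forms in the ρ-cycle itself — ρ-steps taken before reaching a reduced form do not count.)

D = 524, ⌊√D⌋ = 22
descent: ρ → (10,22,-1)  [lands on river]
river: ρ → (-1,22,10)
river: ρ → (10,18,-5)
river: ρ → (-5,22,2)
river: ρ → (2,22,-5)
river: ρ → (-5,18,10)
ρ-cycle length = 6 (tail of 1 descent step not counted)

6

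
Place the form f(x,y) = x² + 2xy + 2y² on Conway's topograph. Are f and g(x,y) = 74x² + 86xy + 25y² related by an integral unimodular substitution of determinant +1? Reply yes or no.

D₁ = -4, D₂ = -4
f: translate: b→0 (≡2 mod 2), so (1,2,2)→(1,0,1)
f: reduced (well bottom): (1,0,1) with a≤c, −a<b≤a
g: translate: b→-62 (≡86 mod 148), so (74,86,25)→(74,-62,13)
g: flip: (74,-62,13)→(13,62,74)
g: translate: b→10 (≡62 mod 26), so (13,62,74)→(13,10,2)
g: flip: (13,10,2)→(2,-10,13)
g: translate: b→2 (≡-10 mod 4), so (2,-10,13)→(2,2,1)
g: flip: (2,2,1)→(1,-2,2)
g: translate: b→0 (≡-2 mod 2), so (1,-2,2)→(1,0,1)
g: reduced (well bottom): (1,0,1) with a≤c, −a<b≤a
reduced forms (1, 0, 1) vs (1, 0, 1) ⇒ equivalent

yes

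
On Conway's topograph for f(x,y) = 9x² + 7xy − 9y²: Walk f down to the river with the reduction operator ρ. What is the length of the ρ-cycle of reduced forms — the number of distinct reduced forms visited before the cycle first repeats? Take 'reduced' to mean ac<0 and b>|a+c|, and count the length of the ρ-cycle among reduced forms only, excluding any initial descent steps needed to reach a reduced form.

D = 373, ⌊√D⌋ = 19
river: ρ → (-9,11,7)
river: ρ → (7,17,-3)
river: ρ → (-3,19,1)
river: ρ → (1,19,-3)
river: ρ → (-3,17,7)
river: ρ → (7,11,-9)
river: ρ → (-9,7,9)
river: ρ → (9,11,-7)
river: ρ → (-7,17,3)
river: ρ → (3,19,-1)
river: ρ → (-1,19,3)
river: ρ → (3,17,-7)
river: ρ → (-7,11,9)
river: ρ → (9,7,-9)
ρ-cycle length = 14 (tail of 0 descent steps not counted)

14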